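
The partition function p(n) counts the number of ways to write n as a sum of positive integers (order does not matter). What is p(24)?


Using the generating function prod_{k>=1} 1/(1-x^k), we compute p(24).
By dynamic programming over parts 1 through 24:
p(24) = 1575

1575


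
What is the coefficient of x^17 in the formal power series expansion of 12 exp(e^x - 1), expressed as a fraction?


exp(e^x - 1) is the exponential generating function for the Bell numbers Bell_k: exp(e^x - 1) = sum_{k>=0} Bell_k x^k / k!.
So the coefficient of x^17 in 12 exp(e^x - 1) is 12 Bell_17 / 17!.
Computing: Bell_17 = 82864869804 and 17! = 355687428096000, giving
12 * 82864869804/355687428096000 = 255755771/91483392000.

255755771/91483392000


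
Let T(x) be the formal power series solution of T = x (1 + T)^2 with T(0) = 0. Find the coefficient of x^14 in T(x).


Apply the Lagrange inversion formula: if T = x * phi(T) with phi(t) = (1 + t)^2, then [x^n] T = (1/n) [t^(n-1)] phi(t)^n = (1/n) [t^(n-1)] (1 + t)^(2n) = (1/n) C(2n, n-1).
Using the identity C(2n, n-1) = C(2n, n) * n / (n+1), the unscaled factor equals C(2n, n) / (n+1) = C_n, the n-th Catalan number.
For n = 14: C_14 = C(28, 14) / 15 = 40116600/15 = 2674440 = 2674440.

2674440


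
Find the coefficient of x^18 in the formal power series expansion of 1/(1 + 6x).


Write 1/(1 + c x) = 1/(1 - (-c) x) and apply the geometric-series identity
1/(1 - y) = sum_{k>=0} y^k to get 1/(1 + c x) = sum_{k>=0} (-c)^k x^k.
So the coefficient of x^k is (-c)^k = (-1)^k * c^k.
Here c = 6 and k = 18:
(-6)^18 = 1 * 101559956668416 = 101559956668416

101559956668416


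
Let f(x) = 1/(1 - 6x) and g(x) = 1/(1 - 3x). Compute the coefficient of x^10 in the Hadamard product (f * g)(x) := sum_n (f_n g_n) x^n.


f has coefficients f_k = 6^k and g has coefficients g_k = 3^k, so the Hadamard product has coefficient (f*g)_k = 6^k * 3^k = 18^k.
For k = 10: 18^10 = 3570467226624.

3570467226624


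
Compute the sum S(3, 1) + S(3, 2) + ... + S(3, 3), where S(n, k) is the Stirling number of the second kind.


By definition, S(n, k) counts partitions of an n-set into exactly k nonempty blocks.
Computing row n = 3 for k = 1..3:
S(3, k): 1, 3, 1
Sum = 5. (This equals Bell_3 since the sum runs over all k.)

5


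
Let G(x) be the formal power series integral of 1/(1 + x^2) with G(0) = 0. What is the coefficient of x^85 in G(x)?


1/(1 + x^2) = sum_{j>=0} (-1)^j x^(2j). Integrating termwise with G(0) = 0:
G(x) = sum_{j>=0} (-1)^j x^(2j+1) / (2j+1) = arctan(x).
Only odd powers are nonzero. For x^85 write 85 = 2*42 + 1, giving
(-1)^42 / 85 = 1/85 = 1/85.

1/85


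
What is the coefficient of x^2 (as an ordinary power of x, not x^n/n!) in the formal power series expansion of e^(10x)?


The exponential series is e^y = sum_{k>=0} y^k / k!. Substituting y = 10x gives
e^(10x) = sum_{k>=0} 10^k x^k / k!.
So the coefficient of x^n is a^n/n! with a = 10, n = 2:
10^2 / 2! = 100/2 = 50

50


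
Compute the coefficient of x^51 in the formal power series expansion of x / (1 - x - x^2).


Let f(x) = sum_{k>=0} a_k x^k. Multiplying f(x) * (1 - x - x^2) = x and matching coefficients gives a_0 = 0, a_1 = 1, and a_k = a_{k-1} + a_{k-2} for k >= 2. These are the Fibonacci numbers F_k.
Iterating from F_0 = 0, F_1 = 1:
F_0=0, F_1=1, F_2=1, F_3=2, F_4=3, F_5=5, F_6=8, F_7=13, F_8=21, F_9=34, ...
F_51 = 20365011074.

20365011074


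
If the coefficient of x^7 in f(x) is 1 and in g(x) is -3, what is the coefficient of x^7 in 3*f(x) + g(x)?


Scalar multiplication scales coefficients: 3 * 1 = 3.
Then add the g coefficient: 3 + -3
= 0

0


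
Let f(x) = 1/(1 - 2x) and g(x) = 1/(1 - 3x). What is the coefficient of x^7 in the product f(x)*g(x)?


The coefficient of x^n in f*g is the Cauchy product: sum_{k=0}^{n} a^k * b^(n-k).
With a=2, b=3, n=7:
sum_{k=0}^{7} 2^k * 3^(7-k)
= 6305

6305


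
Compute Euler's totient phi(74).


phi(n) counts integers in [1, n] coprime to n. Using the multiplicative formula phi(n) = n * prod_{p | n} (1 - 1/p):
74 = 2 * 37, so
phi(74) = 74 * (1 - 1/2) * (1 - 1/37) = 36.

36


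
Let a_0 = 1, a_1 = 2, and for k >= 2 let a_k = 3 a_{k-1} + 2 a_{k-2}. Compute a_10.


Iterating the recurrence forward:
a_0 = 1
a_1 = 2
a_2 = 3*2 + 2*1 = 8
a_3 = 3*8 + 2*2 = 28
a_4 = 3*28 + 2*8 = 100
a_5 = 3*100 + 2*28 = 356
a_6 = 3*356 + 2*100 = 1268
a_7 = 3*1268 + 2*356 = 4516
a_8 = 3*4516 + 2*1268 = 16084
a_9 = 3*16084 + 2*4516 = 57284
a_10 = 3*57284 + 2*16084 = 204020
So a_10 = 204020.

204020


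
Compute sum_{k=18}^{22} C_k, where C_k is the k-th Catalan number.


C_18 through C_22: 477638700, 1767263190, 6564120420, 24466267020, 91482563640
Sum = 477638700 + 1767263190 + 6564120420 + 24466267020 + 91482563640
= 124757852970

124757852970


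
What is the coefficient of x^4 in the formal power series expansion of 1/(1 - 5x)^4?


The general identity 1/(1 - c x)^r = sum_{k>=0} c^k C(k + r - 1, r - 1) x^k follows by substituting y = c x into 1/(1 - y)^r = sum_{k>=0} C(k + r - 1, r - 1) y^k.
For c = 5, r = 4, k = 4:
5^4 * C(7, 3) = 625 * 35 = 21875.

21875


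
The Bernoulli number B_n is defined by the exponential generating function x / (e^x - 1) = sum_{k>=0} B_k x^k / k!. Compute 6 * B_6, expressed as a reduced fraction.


Bernoulli numbers can also be computed recursively via B_0 = 1 and sum_{j=0}^{m} C(m+1, j) B_j = 0 for m >= 1. Odd-index Bernoulli numbers vanish for k >= 3.
Computing B_6 = 1/42, so 6 * B_6 = 6 * 1/42 = 1/7.

1/7


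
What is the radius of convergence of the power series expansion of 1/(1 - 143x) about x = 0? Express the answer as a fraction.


Expanding 1/(1 - 143x) = sum_{k>=0} 143^k x^k, the series converges when |143x| < 1, i.e., |x| < 1/143.
So the radius of convergence is 1/143 = 1/143.

1/143


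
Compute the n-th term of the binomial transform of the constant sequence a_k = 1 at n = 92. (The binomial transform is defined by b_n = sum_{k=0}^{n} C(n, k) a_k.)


With a_k = 1 for all k, b_n = sum_{k=0}^{n} C(n, k) = 2^n by the binomial theorem.
For n = 92: 2^92 = 4951760157141521099596496896.

4951760157141521099596496896


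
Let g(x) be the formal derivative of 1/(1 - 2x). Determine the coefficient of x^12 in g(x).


Differentiate termwise: d/dx sum_{k>=0} 2^k x^k = sum_{k>=1} k 2^k x^(k-1) = sum_{j>=0} (j+1) 2^(j+1) x^j.
Equivalently, d/dx [1/(1 - 2x)] = 2/(1 - 2x)^2.
For j = 12: 13 * 2^13 = 13 * 8192 = 106496.

106496


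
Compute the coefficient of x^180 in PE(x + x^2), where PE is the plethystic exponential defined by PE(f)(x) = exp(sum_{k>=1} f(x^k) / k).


With f(x) = x + x^2, the exponent is sum_{k>=1} (x^k + x^(2k)) / k = -ln(1 - x) - ln(1 - x^2). Exponentiating:
PE(x + x^2) = 1 / ((1 - x)(1 - x^2)).
This is the generating function for partitions of n into parts of size 1 or 2. The number of 2's can be any j in 0..90, and the rest are 1's, so
[x^180] = floor(180/2) + 1 = 91.

91


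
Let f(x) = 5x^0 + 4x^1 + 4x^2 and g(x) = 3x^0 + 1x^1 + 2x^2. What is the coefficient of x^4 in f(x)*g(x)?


Cauchy product at x^4:
4*2
= 8

8


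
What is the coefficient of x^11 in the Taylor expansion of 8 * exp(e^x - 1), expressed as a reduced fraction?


exp(e^x - 1) = sum_{k>=0} Bell_k x^k / k!, where Bell_k is the k-th Bell number.
So the coefficient of x^11 is 8 * Bell_11 / 11!.
Computing: Bell_11 = 678570 and 11! = 39916800, giving
8 * 678570/39916800 = 22619/166320.

22619/166320


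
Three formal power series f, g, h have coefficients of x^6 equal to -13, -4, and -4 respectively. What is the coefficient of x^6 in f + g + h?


Series addition is componentwise:
-13 + -4 + -4
= -21

-21


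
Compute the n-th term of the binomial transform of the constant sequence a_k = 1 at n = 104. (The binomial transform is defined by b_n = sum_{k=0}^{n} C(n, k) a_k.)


With a_k = 1 for all k, b_n = sum_{k=0}^{n} C(n, k) = 2^n by the binomial theorem.
For n = 104: 2^104 = 20282409603651670423947251286016.

20282409603651670423947251286016


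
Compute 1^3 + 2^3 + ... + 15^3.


This power sum has a closed form given by Faulhaber's formula
sum_{k=1}^{m} k^p = (1 / (p + 1)) * sum_{j=0}^{p} C(p + 1, j) B_j m^(p + 1 - j),
but for small m direct computation is fastest:
1 + 8 + 27 + 64 + 125 + 216 + 343 + 512 + 729 + 1000 + 1331 + 1728 + 2197 + 2744 + 3375 = 14400.

14400


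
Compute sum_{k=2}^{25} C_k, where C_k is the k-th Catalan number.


C_2 through C_25: 2, 5, 14, 42, 132, 429, 1430, 4862, 16796, 58786, 208012, 742900, 2674440, 9694845, 35357670, 129644790, 477638700, 1767263190, 6564120420, 24466267020, 91482563640, 343059613650, 1289904147324, 4861946401452
Sum = 2 + 5 + 14 + 42 + 132 + 429 + 1430 + 4862 + 16796 + 58786 + 208012 + 742900 + 2674440 + 9694845 + 35357670 + 129644790 + 477638700 + 1767263190 + 6564120420 + 24466267020 + 91482563640 + 343059613650 + 1289904147324 + 4861946401452
= 6619846420551

6619846420551


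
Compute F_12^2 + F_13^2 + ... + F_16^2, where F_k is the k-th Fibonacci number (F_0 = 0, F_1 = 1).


There is a standard identity sum_{k=0}^{N} F_k^2 = F_N * F_{N+1} (proved inductively from the telescoping relation F_k^2 = F_k F_{k+1} - F_{k-1} F_k). Then
sum_{k=12}^{16} F_k^2 = F_16 F_17 - F_11 F_12.
Computing: F_16 = 987, F_17 = 1597, F_11 = 89, F_12 = 144.
Sum = 987 * 1597 - 89 * 144 = 1563423.

1563423


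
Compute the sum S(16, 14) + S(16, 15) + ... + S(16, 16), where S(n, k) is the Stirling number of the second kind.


By definition, S(n, k) counts partitions of an n-set into exactly k nonempty blocks.
Computing row n = 16 for k = 14..16:
S(16, k): 6020, 120, 1
Sum = 6141.

6141


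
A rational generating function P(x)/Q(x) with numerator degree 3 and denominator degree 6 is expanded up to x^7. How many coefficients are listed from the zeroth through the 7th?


Expanding up to x^7 gives the coefficients for x^0, x^1, ..., x^7.
That is 7 + 1 = 8 coefficients in total.

8


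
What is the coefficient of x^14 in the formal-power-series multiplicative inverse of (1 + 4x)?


The inverse is 1/(1 + 4x). Apply the geometric identity 1/(1 - y) = sum_{k>=0} y^k with y = -4x:
1/(1 + 4x) = sum_{k>=0} (-4)^k x^k.
So the coefficient of x^14 is (-4)^14 = 268435456.

268435456


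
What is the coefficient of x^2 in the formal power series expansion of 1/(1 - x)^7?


The negative binomial / multiset identity is
1/(1 - x)^r = sum_{k>=0} C(k + r - 1, r - 1) x^k.
Here r = 7 and k = 2, so the coefficient is
C(2 + 6, 6) = C(8, 6)
= 28

28


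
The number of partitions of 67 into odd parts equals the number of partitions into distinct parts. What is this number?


Computing partitions of 67 into odd parts (1, 3, 5, ...):
Using the generating function prod_{k>=0} 1/(1-x^(2k+1)),
the count is 22250

22250


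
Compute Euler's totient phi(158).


phi(n) counts integers in [1, n] coprime to n. Using the multiplicative formula phi(n) = n * prod_{p | n} (1 - 1/p):
158 = 2 * 79, so
phi(158) = 158 * (1 - 1/2) * (1 - 1/79) = 78.

78


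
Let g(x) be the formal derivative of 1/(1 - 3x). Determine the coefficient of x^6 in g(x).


Differentiate termwise: d/dx sum_{k>=0} 3^k x^k = sum_{k>=1} k 3^k x^(k-1) = sum_{j>=0} (j+1) 3^(j+1) x^j.
Equivalently, d/dx [1/(1 - 3x)] = 3/(1 - 3x)^2.
For j = 6: 7 * 3^7 = 7 * 2187 = 15309.

15309


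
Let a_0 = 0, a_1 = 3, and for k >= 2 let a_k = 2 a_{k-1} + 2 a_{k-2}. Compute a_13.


Iterating the recurrence forward:
a_0 = 0
a_1 = 3
a_2 = 2*3 + 2*0 = 6
a_3 = 2*6 + 2*3 = 18
a_4 = 2*18 + 2*6 = 48
a_5 = 2*48 + 2*18 = 132
a_6 = 2*132 + 2*48 = 360
a_7 = 2*360 + 2*132 = 984
a_8 = 2*984 + 2*360 = 2688
a_9 = 2*2688 + 2*984 = 7344
a_10 = 2*7344 + 2*2688 = 20064
a_11 = 2*20064 + 2*7344 = 54816
a_12 = 2*54816 + 2*20064 = 149760
a_13 = 2*149760 + 2*54816 = 409152
So a_13 = 409152.

409152


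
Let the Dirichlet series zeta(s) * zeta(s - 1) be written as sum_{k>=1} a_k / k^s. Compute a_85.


Convolution gives a_k = sum_{d | k} d * 1 = sum_{d | k} d = sigma(k), the sum of positive divisors of k.
For k = 85, the divisors are 1, 5, 17, 85, so
sigma(85) = 1 + 5 + 17 + 85 = 108.

108


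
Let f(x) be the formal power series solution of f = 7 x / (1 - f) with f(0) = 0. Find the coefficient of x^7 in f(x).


Apply Lagrange inversion: f = 7 x * phi(f) with phi(t) = 1/(1 - t), so
[x^n] f = 7^n * (1/n) [t^(n-1)] phi(t)^n = 7^n * (1/n) [t^(n-1)] (1 - t)^(-n) = 7^n * (1/n) C(2n - 2, n - 1) = 7^n * C_{n-1}.
For n = 7: C_6 = C(12, 6) / 7 = 924/7 = 132.
With the 7^7 = 823543 factor, the coefficient is 823543 * 132 = 108707676.

108707676


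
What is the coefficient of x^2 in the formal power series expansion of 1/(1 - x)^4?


The expansion 1/(1 - x)^r = sum_{k>=0} C(k + r - 1, r - 1) x^k follows from the multiset / negative-binomial theorem (or from repeated differentiation of the geometric series).
For r = 4 and k = 2:
C(5, 3) = 120 / (6 * 2) = 10.

10


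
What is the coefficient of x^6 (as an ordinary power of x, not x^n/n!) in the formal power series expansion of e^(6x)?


The exponential series is e^y = sum_{k>=0} y^k / k!. Substituting y = 6x gives
e^(6x) = sum_{k>=0} 6^k x^k / k!.
So the coefficient of x^n is a^n/n! with a = 6, n = 6:
6^6 / 6! = 46656/720 = 324/5

324/5


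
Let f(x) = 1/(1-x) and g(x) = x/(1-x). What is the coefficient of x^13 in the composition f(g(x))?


First simplify the composition: f(g(x)) = 1/(1 - x/(1-x)) = (1-x)/((1-x) - x) = (1-x)/(1-2x).
Now extract the coefficient. Write (1-x)/(1-2x) = 1/(1-2x) - x/(1-2x).
The coefficient of x^n in 1/(1-2x) is 2^n, and in x/(1-2x) is 2^(n-1) (for n >= 1).
So the coefficient of x^13 is 2^13 - 2^12 = 8192 - 4096 = 4096.

4096


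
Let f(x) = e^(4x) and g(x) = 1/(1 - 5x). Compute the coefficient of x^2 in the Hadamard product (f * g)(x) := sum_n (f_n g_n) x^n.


Expanding: f_k = 4^k/k! (from e^(4x)) and g_k = 5^k (from 1/(1 - 5x)). So the Hadamard coefficient (f * g)_k = 4^k 5^k / k! = (20)^k / k!.
For k = 2: 20^2/2! = 400/2 = 200.

200


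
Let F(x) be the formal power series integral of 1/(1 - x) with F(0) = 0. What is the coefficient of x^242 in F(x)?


1/(1 - x) = sum_{k>=0} x^k. Integrating termwise and using F(0) = 0 gives
F(x) = sum_{k>=0} x^(k+1) / (k+1) = sum_{m>=1} x^m / m = -ln(1 - x).
So the coefficient of x^242 is 1/242 = 1/242.

1/242


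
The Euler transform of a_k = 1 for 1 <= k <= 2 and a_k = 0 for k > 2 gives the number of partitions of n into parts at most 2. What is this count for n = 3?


Partitions of 3 into parts at most 2:
Using generating function (1-x)^(-1)(1-x^2)^(-1),
the coefficient of x^3 = 2

2


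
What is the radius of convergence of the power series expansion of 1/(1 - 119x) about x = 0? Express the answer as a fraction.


Expanding 1/(1 - 119x) = sum_{k>=0} 119^k x^k, the series converges when |119x| < 1, i.e., |x| < 1/119.
So the radius of convergence is 1/119 = 1/119.

1/119


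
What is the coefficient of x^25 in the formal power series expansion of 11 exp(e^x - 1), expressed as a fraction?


exp(e^x - 1) is the exponential generating function for the Bell numbers Bell_k: exp(e^x - 1) = sum_{k>=0} Bell_k x^k / k!.
So the coefficient of x^25 in 11 exp(e^x - 1) is 11 Bell_25 / 25!.
Computing: Bell_25 = 4638590332229999353 and 25! = 15511210043330985984000000, giving
11 * 4638590332229999353/15511210043330985984000000 = 356814640940769181/108470000303013888000000.

356814640940769181/108470000303013888000000


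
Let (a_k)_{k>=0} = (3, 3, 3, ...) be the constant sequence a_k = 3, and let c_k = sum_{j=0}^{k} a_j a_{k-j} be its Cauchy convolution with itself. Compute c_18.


Since a_j = 3 for all j >= 0, the convolution sum becomes
c_k = sum_{j=0}^{k} 3 * 3 = 9 * (k + 1).
Equivalently, the generating function of (a_k) is 3/(1 - x) and its square is 9/(1 - x)^2 = sum_{k>=0} 9(k + 1) x^k.
For k = 18: 9 * 19 = 171.

171


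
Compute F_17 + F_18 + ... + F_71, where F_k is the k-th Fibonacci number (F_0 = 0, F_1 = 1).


Use the identity sum_{k=0}^{N} F_k = F_{N+2} - 1 (which follows from F_{k+2} - F_{k+1} = F_k). Then
sum_{k=17}^{71} F_k = (F_{73} - 1) - (F_{18} - 1) = F_{73} - F_{18}.
Computing: F_{73} = 806515533049393, F_{18} = 2584, so
Sum = 806515533049393 - 2584 = 806515533046809.

806515533046809


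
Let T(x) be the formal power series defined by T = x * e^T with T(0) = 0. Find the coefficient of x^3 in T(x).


Apply the Lagrange inversion formula: if T = x * phi(T) with phi(t) = e^t, then
[x^n] T = (1/n) [t^(n-1)] phi(t)^n = (1/n) [t^(n-1)] e^(n t) = (1/n) * n^(n-1) / (n-1)! = n^(n-1) / n!.
When c = 1 this is the Cayley count of rooted labeled trees on n vertices, divided by n!.
For n = 3: 3^2 / 3! = 9/6 = 3/2.

3/2


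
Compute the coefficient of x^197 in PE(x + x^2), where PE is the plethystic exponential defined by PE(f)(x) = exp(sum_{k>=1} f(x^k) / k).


With f(x) = x + x^2, the exponent is sum_{k>=1} (x^k + x^(2k)) / k = -ln(1 - x) - ln(1 - x^2). Exponentiating:
PE(x + x^2) = 1 / ((1 - x)(1 - x^2)).
This is the generating function for partitions of n into parts of size 1 or 2. The number of 2's can be any j in 0..98, and the rest are 1's, so
[x^197] = floor(197/2) + 1 = 99.

99


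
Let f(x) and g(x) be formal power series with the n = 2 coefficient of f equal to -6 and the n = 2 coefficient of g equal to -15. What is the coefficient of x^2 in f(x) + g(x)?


Addition of formal power series is termwise.
The coefficient of x^2 in f + g = -6 + -15
= -21

-21


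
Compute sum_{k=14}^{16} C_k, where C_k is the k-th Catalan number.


C_14 through C_16: 2674440, 9694845, 35357670
Sum = 2674440 + 9694845 + 35357670
= 47726955

47726955


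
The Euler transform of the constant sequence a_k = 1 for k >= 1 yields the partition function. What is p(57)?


The Euler transform converts the sequence a_k = 1 into the number of integer partitions.
Using the recurrence or dynamic programming:
p(57) = 614154

614154


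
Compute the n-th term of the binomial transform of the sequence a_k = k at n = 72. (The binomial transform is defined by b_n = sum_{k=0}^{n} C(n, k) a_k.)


With a_k = k, b_n = sum_{k=0}^{n} C(n, k) k. Using k * C(n, k) = n * C(n-1, k-1) gives b_n = n * sum_{k>=1} C(n-1, k-1) = n * 2^(n-1).
For n = 72: 72 * 2^71 = 72 * 2361183241434822606848 = 170005193383307227693056.

170005193383307227693056


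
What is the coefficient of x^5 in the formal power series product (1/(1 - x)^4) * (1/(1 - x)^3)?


Combine the factors: (1/(1 - x)^4) * (1/(1 - x)^3) = 1/(1 - x)^7.
Then use 1/(1 - x)^r = sum_{k>=0} C(k + r - 1, r - 1) x^k with r = 7 and k = 5:
C(11, 6) = 462.

462


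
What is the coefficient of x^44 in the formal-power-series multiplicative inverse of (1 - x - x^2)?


Let the inverse be f(x) = sum_{k>=0} a_k x^k. From f(x) * (1 - x - x^2) = 1 and matching coefficients:
 x^0: a_0 = 1.
 x^1: a_1 - a_0 = 0, so a_1 = 1.
 x^k (k >= 2): a_k - a_{k-1} - a_{k-2} = 0, i.e. a_k = a_{k-1} + a_{k-2}.
This is the Fibonacci-type recurrence shifted so that a_0 = a_1 = 1.
Iterating: a_0=1, a_1=1, a_2=2, a_3=3, a_4=5, a_5=8, a_6=13, a_7=21, a_8=34, a_9=55, ...
a_44 = 1134903170.

1134903170


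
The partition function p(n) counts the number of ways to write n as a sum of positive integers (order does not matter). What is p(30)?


Using the generating function prod_{k>=1} 1/(1-x^k), we compute p(30).
By dynamic programming over parts 1 through 30:
p(30) = 5604

5604


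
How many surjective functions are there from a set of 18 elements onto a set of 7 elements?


By inclusion-exclusion on which target elements are missed, the number of surjections from an n-set onto a k-set is
surj(n, k) = sum_{j=0}^{k} (-1)^j C(k, j) (k - j)^n.
Equivalently surj(n, k) = k! * S(n, k), where S(n, k) is the Stirling number of the second kind.
For n = 18, k = 7:
S(18, 7) = 197462483400, so
surj = 7! * 197462483400 = 5040 * 197462483400 = 995210916336000.

995210916336000


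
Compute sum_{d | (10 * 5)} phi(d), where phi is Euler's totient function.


First, 10 * 5 = 50. One classical identity is sum_{d | n} phi(d) = n (each k in [1, n] has a unique gcd with n, and among the k's with gcd(k, n) = n/d there are phi(d) of them). So the sum equals 50. We also verify directly:
Divisors of 50: 1, 2, 5, 10, 25, 50.
phi values: 1, 1, 4, 4, 20, 20.
Sum = 50.

50


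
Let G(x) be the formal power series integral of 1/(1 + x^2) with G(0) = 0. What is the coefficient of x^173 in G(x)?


1/(1 + x^2) = sum_{j>=0} (-1)^j x^(2j). Integrating termwise with G(0) = 0:
G(x) = sum_{j>=0} (-1)^j x^(2j+1) / (2j+1) = arctan(x).
Only odd powers are nonzero. For x^173 write 173 = 2*86 + 1, giving
(-1)^86 / 173 = 1/173 = 1/173.

1/173


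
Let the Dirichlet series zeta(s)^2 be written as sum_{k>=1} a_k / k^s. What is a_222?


The Dirichlet convolution of the constant function 1 with itself gives (1 * 1)(k) = sum_{d | k} 1 = d(k), the number of positive divisors of k.
Since zeta(s) = sum_{k>=1} 1/k^s, we have zeta(s)^2 = sum_{k>=1} d(k)/k^s, so a_k = d(k).
For k = 222: the divisors are 1, 2, 3, 6, 37, 74, 111, 222.
Count = 8.

8


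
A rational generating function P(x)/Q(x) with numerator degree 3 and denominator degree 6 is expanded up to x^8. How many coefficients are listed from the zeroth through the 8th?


Expanding up to x^8 gives the coefficients for x^0, x^1, ..., x^8.
That is 8 + 1 = 9 coefficients in total.

9


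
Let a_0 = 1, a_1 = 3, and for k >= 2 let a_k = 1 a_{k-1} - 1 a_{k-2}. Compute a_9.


Iterating the recurrence forward:
a_0 = 1
a_1 = 3
a_2 = 1*3 - 1*1 = 2
a_3 = 1*2 - 1*3 = -1
a_4 = 1*-1 - 1*2 = -3
a_5 = 1*-3 - 1*-1 = -2
a_6 = 1*-2 - 1*-3 = 1
a_7 = 1*1 - 1*-2 = 3
a_8 = 1*3 - 1*1 = 2
a_9 = 1*2 - 1*3 = -1
So a_9 = -1.

-1


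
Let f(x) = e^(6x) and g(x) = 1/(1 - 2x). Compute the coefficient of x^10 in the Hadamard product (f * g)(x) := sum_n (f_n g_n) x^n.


Expanding: f_k = 6^k/k! (from e^(6x)) and g_k = 2^k (from 1/(1 - 2x)). So the Hadamard coefficient (f * g)_k = 6^k 2^k / k! = (12)^k / k!.
For k = 10: 12^10/10! = 61917364224/3628800 = 2985984/175.

2985984/175


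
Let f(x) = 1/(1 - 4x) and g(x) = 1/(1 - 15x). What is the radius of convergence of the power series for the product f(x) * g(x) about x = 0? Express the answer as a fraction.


The radius of 1/(1 - 4x) is 1/4 (nearest singularity at x = 1/4), and the radius of 1/(1 - 15x) is 1/15.
The product f(x)*g(x) = 1/((1 - 4x)(1 - 15x)) has singularities at both 1/4 and 1/15, so its radius of convergence is the distance to the nearest one:
min(1/4, 1/15) = 1/15.

1/15


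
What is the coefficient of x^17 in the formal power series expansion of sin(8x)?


The Maclaurin series is sin(t) = sum_{k>=0} (-1)^k t^(2k+1) / (2k+1)!, so substituting t = 8x, only odd powers of x are nonzero, with coefficient of x^(2k+1) equal to (-1)^k 8^(2k+1) / (2k+1)!.
Write 17 = 2*8 + 1, giving the coefficient (-1)^8 * 8^17 / 17! = 2251799813685248/355687428096000 = 68719476736/10854718875.

68719476736/10854718875


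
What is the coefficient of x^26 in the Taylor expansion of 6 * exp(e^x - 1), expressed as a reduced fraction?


exp(e^x - 1) = sum_{k>=0} Bell_k x^k / k!, where Bell_k is the k-th Bell number.
So the coefficient of x^26 is 6 * Bell_26 / 26!.
Computing: Bell_26 = 49631246523618756274 and 26! = 403291461126605635584000000, giving
6 * 49631246523618756274/403291461126605635584000000 = 1459742544812316361/1976918927091204096000000.

1459742544812316361/1976918927091204096000000


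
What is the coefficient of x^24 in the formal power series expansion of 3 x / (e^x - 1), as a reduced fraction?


The exponential generating function for Bernoulli numbers is
x / (e^x - 1) = sum_{k>=0} B_k x^k / k!.
So the coefficient of x^24 in 3 x / (e^x - 1) is 3 B_24 / 24!.
Computing: B_24 = -236364091/2730, 24! = 620448401733239439360000, giving
3 * -236364091/2730 / 620448401733239439360000 = -236364091/564608045577247889817600000.

-236364091/564608045577247889817600000


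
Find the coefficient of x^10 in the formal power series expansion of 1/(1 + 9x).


Write 1/(1 + c x) = 1/(1 - (-c) x) and apply the geometric-series identity
1/(1 - y) = sum_{k>=0} y^k to get 1/(1 + c x) = sum_{k>=0} (-c)^k x^k.
So the coefficient of x^k is (-c)^k = (-1)^k * c^k.
Here c = 9 and k = 10:
(-9)^10 = 1 * 3486784401 = 3486784401

3486784401


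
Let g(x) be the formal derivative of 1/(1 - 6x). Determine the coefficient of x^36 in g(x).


Differentiate termwise: d/dx sum_{k>=0} 6^k x^k = sum_{k>=1} k 6^k x^(k-1) = sum_{j>=0} (j+1) 6^(j+1) x^j.
Equivalently, d/dx [1/(1 - 6x)] = 6/(1 - 6x)^2.
For j = 36: 37 * 6^37 = 37 * 61886548790943213277031694336 = 2289802305264898891250172690432.

2289802305264898891250172690432


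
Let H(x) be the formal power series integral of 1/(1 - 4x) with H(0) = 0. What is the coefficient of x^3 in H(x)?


1/(1 - 4x) = sum_{k>=0} 4^k x^k. Integrating termwise with H(0) = 0:
H(x) = sum_{k>=0} 4^k x^(k+1) / (k+1) = sum_{m>=1} 4^(m-1) x^m / m.
For m = 3: 4^2/3 = 16/3 = 16/3.

16/3


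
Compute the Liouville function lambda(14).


The Liouville function is lambda(k) = (-1)^Omega(k), where Omega(k) counts the prime factors of k with multiplicity.
Factoring: 14 = 2 * 7, so Omega(14) = 2.
lambda(14) = (-1)^2 = 1.

1


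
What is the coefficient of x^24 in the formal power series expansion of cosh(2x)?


The Maclaurin series is cosh(t) = sum_{m>=0} t^(2m) / (2m)!, so substituting t = 2x, only even powers of x are nonzero, with coefficient of x^(2m) equal to 2^(2m) / (2m)!.
For x^24 the coefficient is 2^24/24! = 16777216/620448401733239439360000 = 4/147926426347074375.

4/147926426347074375


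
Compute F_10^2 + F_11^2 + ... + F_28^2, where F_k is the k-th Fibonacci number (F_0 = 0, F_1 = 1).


There is a standard identity sum_{k=0}^{N} F_k^2 = F_N * F_{N+1} (proved inductively from the telescoping relation F_k^2 = F_k F_{k+1} - F_{k-1} F_k). Then
sum_{k=10}^{28} F_k^2 = F_28 F_29 - F_9 F_10.
Computing: F_28 = 317811, F_29 = 514229, F_9 = 34, F_10 = 55.
Sum = 317811 * 514229 - 34 * 55 = 163427630849.

163427630849


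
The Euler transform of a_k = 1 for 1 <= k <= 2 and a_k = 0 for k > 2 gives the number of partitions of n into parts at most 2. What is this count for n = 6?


Partitions of 6 into parts at most 2:
Using generating function (1-x)^(-1)(1-x^2)^(-1),
the coefficient of x^6 = 4

4


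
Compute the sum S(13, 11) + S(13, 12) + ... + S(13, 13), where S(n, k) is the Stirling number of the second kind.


By definition, S(n, k) counts partitions of an n-set into exactly k nonempty blocks.
Computing row n = 13 for k = 11..13:
S(13, k): 2431, 78, 1
Sum = 2510.

2510


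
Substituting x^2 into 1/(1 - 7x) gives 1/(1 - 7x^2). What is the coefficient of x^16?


The coefficient of x^(2m) in 1/(1 - 7x^2) is 7^m.
With n = 16 = 2*8, the coefficient is 7^8 = 5764801.

5764801


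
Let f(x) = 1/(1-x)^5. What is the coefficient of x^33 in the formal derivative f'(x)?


Differentiate: d/dx [ 1/(1-x)^r ] = r / (1-x)^(r+1).
Here r = 5, so f'(x) = 5 / (1-x)^6.
The expansion of 1/(1-x)^(r+1) has coefficient of x^n equal to C(n+r, r).
So the coefficient of x^33 in f'(x) is
5 * C(38, 5) = 5 * 501942 = 2509710

2509710


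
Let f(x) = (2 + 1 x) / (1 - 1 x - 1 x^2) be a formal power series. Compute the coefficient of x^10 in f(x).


Write f(x) = sum_{k>=0} a_k x^k. Multiplying both sides by 1 - 1 x - 1 x^2 gives
(1 - 1 x - 1 x^2) sum_{k>=0} a_k x^k = 2 + 1 x.
Matching coefficients:
 x^0: a_0 = 2
 x^1: a_1 - 1 a_0 = 1  =>  a_1 = 1*2 + 1 = 3
 x^k (k >= 2): a_k = 1 a_{k-1} + 1 a_{k-2}.
Iterating: a_2 = 5, a_3 = 8, a_4 = 13, a_5 = 21, a_6 = 34, a_7 = 55, a_8 = 89, a_9 = 144, a_10 = 233.
So the coefficient of x^10 is 233.

233


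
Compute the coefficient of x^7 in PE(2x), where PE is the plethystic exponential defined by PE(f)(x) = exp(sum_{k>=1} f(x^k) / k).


With f(x) = 2x, the exponent is sum_{k>=1} 2 x^k / k = 2 * (-ln(1 - x)). Exponentiating:
PE(2x) = exp(-2 ln(1 - x)) = 1/(1 - x)^2.
By the negative binomial expansion, [x^n] 1/(1 - x)^2 = C(n + 1, 1).
For n = 7: C(8, 1) = 8.

8


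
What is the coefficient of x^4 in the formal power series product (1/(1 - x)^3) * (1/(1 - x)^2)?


Combine the factors: (1/(1 - x)^3) * (1/(1 - x)^2) = 1/(1 - x)^5.
Then use 1/(1 - x)^r = sum_{k>=0} C(k + r - 1, r - 1) x^k with r = 5 and k = 4:
C(8, 4) = 70.

70


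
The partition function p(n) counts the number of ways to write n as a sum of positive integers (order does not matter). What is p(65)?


Using the generating function prod_{k>=1} 1/(1-x^k), we compute p(65).
By dynamic programming over parts 1 through 65:
p(65) = 2012558

2012558


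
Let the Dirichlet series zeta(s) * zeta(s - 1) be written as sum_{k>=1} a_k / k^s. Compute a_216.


Convolution gives a_k = sum_{d | k} d * 1 = sum_{d | k} d = sigma(k), the sum of positive divisors of k.
For k = 216, the divisors are 1, 2, 3, 4, 6, 8, 9, 12, 18, 24, 27, 36, 54, 72, 108, 216, so
sigma(216) = 1 + 2 + 3 + 4 + 6 + 8 + 9 + 12 + 18 + 24 + 27 + 36 + 54 + 72 + 108 + 216 = 600.

600


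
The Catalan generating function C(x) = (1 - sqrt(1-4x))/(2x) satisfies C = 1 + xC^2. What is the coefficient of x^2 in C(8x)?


Substituting x -> 8x scales the n-th coefficient by 8^n, so [x^2] C(8x) = 8^2 * C_2.
C_2 = C(2*2, 2)/(3) = 6/3 = 2.
So 8^2 * 2 = 64 * 2 = 128.

128


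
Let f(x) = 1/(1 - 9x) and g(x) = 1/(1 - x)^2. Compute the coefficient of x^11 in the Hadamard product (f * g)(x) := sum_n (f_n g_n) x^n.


f has coefficients f_k = 9^k. For g = 1/(1 - x)^2 the coefficient is g_k = C(k + 1, 1) = k + 1. The Hadamard coefficient is (f * g)_k = 9^k * (k + 1).
For k = 11: 9^11 * 12 = 31381059609 * 12 = 376572715308.

376572715308


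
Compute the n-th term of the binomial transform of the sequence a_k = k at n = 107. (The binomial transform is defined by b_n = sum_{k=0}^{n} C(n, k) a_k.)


With a_k = k, b_n = sum_{k=0}^{n} C(n, k) k. Using k * C(n, k) = n * C(n-1, k-1) gives b_n = n * sum_{k>=1} C(n-1, k-1) = n * 2^(n-1).
For n = 107: 107 * 2^106 = 107 * 81129638414606681695789005144064 = 8680871310362914941449423550414848.

8680871310362914941449423550414848


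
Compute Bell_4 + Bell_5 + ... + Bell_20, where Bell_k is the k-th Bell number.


Recall Bell_k counts set partitions of a k-set (with Bell_0 = 1 by convention).
Bell_4 through Bell_20: 15, 52, 203, 877, 4140, 21147, 115975, 678570, 4213597, 27644437, 190899322, 1382958545, 10480142147, 82864869804, 682076806159, 5832742205057, 51724158235372
Sum = 15 + 52 + 203 + 877 + 4140 + 21147 + 115975 + 678570 + 4213597 + 27644437 + 190899322 + 1382958545 + 10480142147 + 82864869804 + 682076806159 + 5832742205057 + 51724158235372 = 58333928795419.

58333928795419


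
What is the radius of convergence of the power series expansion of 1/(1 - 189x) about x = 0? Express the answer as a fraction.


Expanding 1/(1 - 189x) = sum_{k>=0} 189^k x^k, the series converges when |189x| < 1, i.e., |x| < 1/189.
So the radius of convergence is 1/189 = 1/189.

1/189


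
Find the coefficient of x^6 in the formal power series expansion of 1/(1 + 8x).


Write 1/(1 + c x) = 1/(1 - (-c) x) and apply the geometric-series identity
1/(1 - y) = sum_{k>=0} y^k to get 1/(1 + c x) = sum_{k>=0} (-c)^k x^k.
So the coefficient of x^k is (-c)^k = (-1)^k * c^k.
Here c = 8 and k = 6:
(-8)^6 = 1 * 262144 = 262144

262144


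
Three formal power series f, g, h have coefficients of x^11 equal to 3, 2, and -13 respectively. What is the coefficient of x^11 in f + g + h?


Series addition is componentwise:
3 + 2 + -13
= -8

-8


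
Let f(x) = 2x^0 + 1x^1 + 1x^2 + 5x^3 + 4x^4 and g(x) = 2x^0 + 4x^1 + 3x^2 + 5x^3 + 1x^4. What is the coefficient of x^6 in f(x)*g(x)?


Cauchy product at x^6:
1*1 + 5*5 + 4*3
= 38

38


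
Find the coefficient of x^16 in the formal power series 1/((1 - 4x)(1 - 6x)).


By partial fractions or Cauchy convolution:
The coefficient equals sum_{k=0}^{16} 4^k * 6^(16-k).
= 8454739787776

8454739787776


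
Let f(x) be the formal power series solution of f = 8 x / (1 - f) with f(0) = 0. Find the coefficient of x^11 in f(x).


Apply Lagrange inversion: f = 8 x * phi(f) with phi(t) = 1/(1 - t), so
[x^n] f = 8^n * (1/n) [t^(n-1)] phi(t)^n = 8^n * (1/n) [t^(n-1)] (1 - t)^(-n) = 8^n * (1/n) C(2n - 2, n - 1) = 8^n * C_{n-1}.
For n = 11: C_10 = C(20, 10) / 11 = 184756/11 = 16796.
With the 8^11 = 8589934592 factor, the coefficient is 8589934592 * 16796 = 144276541407232.

144276541407232


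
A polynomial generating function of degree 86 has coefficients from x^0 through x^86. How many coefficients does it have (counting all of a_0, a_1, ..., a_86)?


A polynomial of degree 86 takes the form a_0 + a_1 x + ... + a_86 x^86.
The number of coefficients is 86 + 1 = 87.

87


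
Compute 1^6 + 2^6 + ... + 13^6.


This power sum has a closed form given by Faulhaber's formula
sum_{k=1}^{m} k^p = (1 / (p + 1)) * sum_{j=0}^{p} C(p + 1, j) B_j m^(p + 1 - j),
but for small m direct computation is fastest:
1 + 64 + 729 + 4096 + 15625 + 46656 + 117649 + 262144 + 531441 + 1000000 + 1771561 + 2985984 + 4826809 = 11562759.

11562759


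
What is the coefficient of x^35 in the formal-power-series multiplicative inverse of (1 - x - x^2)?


Let the inverse be f(x) = sum_{k>=0} a_k x^k. From f(x) * (1 - x - x^2) = 1 and matching coefficients:
 x^0: a_0 = 1.
 x^1: a_1 - a_0 = 0, so a_1 = 1.
 x^k (k >= 2): a_k - a_{k-1} - a_{k-2} = 0, i.e. a_k = a_{k-1} + a_{k-2}.
This is the Fibonacci-type recurrence shifted so that a_0 = a_1 = 1.
Iterating: a_0=1, a_1=1, a_2=2, a_3=3, a_4=5, a_5=8, a_6=13, a_7=21, a_8=34, a_9=55, ...
a_35 = 14930352.

14930352


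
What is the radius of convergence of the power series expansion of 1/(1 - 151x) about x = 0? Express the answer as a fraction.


Expanding 1/(1 - 151x) = sum_{k>=0} 151^k x^k, the series converges when |151x| < 1, i.e., |x| < 1/151.
So the radius of convergence is 1/151 = 1/151.

1/151


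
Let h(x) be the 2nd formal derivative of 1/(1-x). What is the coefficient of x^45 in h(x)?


Differentiating 2 times: d^2/dx^2 [1/(1-x)] = 2!/(1-x)^3.
The expansion 1/(1-x)^3 = sum_{k>=0} C(k+2, 2) x^k, so the coefficient of x^n in 2!/(1-x)^3 is 2! * C(n+2, 2).
For n = 45: 2 * C(47, 2) = 2 * 1081 = 2162

2162


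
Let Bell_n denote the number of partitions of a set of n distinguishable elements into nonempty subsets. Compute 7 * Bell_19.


Bell_19 can be computed from the Bell triangle or from Dobinski's identity Bell_n = (1/e) * sum_{k>=0} k^n / k!.
Computing Bell_19 = 5832742205057.
Then 7 * 5832742205057 = 40829195435399.

40829195435399


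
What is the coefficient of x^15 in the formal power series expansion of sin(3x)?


The Maclaurin series is sin(t) = sum_{k>=0} (-1)^k t^(2k+1) / (2k+1)!, so substituting t = 3x, only odd powers of x are nonzero, with coefficient of x^(2k+1) equal to (-1)^k 3^(2k+1) / (2k+1)!.
Write 15 = 2*7 + 1, giving the coefficient (-1)^7 * 3^15 / 15! = -14348907/1307674368000 = -19683/1793792000.

-19683/1793792000


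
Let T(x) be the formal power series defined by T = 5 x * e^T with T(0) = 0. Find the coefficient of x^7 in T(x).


Apply the Lagrange inversion formula: if T = 5 x * phi(T) with phi(t) = e^t, then
[x^n] T = 5^n * (1/n) [t^(n-1)] phi(t)^n = 5^n * (1/n) [t^(n-1)] e^(n t) = 5^n * (1/n) * n^(n-1) / (n-1)! = 5^n * n^(n-1) / n!.
When c = 1 this is the Cayley count of rooted labeled trees on n vertices, divided by n!.
For n = 7: 5^7 * 7^6 / 7! = 78125 * 117649/5040 = 262609375/144.

262609375/144


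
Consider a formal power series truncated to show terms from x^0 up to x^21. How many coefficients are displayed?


From x^0 to x^21 inclusive, the count is 21 - 0 + 1 = 22.

22


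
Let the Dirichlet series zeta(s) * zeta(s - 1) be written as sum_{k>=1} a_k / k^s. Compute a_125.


Convolution gives a_k = sum_{d | k} d * 1 = sum_{d | k} d = sigma(k), the sum of positive divisors of k.
For k = 125, the divisors are 1, 5, 25, 125, so
sigma(125) = 1 + 5 + 25 + 125 = 156.

156


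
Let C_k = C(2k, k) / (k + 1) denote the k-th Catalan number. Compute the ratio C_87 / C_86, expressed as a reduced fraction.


Using C_k = (2k)! / (k! (k+1)!), the ratio C_{k+1}/C_k simplifies to
C_{k+1}/C_k = [(2k+2)! / ((k+1)! (k+2)!)] * [k! (k+1)! / (2k)!]
 = (2k+2)(2k+1) / ((k+1)(k+2)) = 2(2k+1) / (k+2).
For k = 86: 2(2*86 + 1) / (86 + 2) = 346/88 = 173/44.

173/44


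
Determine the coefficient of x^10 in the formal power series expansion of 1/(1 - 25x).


The geometric series identity gives 1/(1 - c x) = sum_{k>=0} c^k x^k, so the coefficient of x^k is c^k.
Here c = 25 and k = 10.
Computing: 25^10 = 95367431640625

95367431640625


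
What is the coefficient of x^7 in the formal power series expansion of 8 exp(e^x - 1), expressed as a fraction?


exp(e^x - 1) is the exponential generating function for the Bell numbers Bell_k: exp(e^x - 1) = sum_{k>=0} Bell_k x^k / k!.
So the coefficient of x^7 in 8 exp(e^x - 1) is 8 Bell_7 / 7!.
Computing: Bell_7 = 877 and 7! = 5040, giving
8 * 877/5040 = 877/630.

877/630


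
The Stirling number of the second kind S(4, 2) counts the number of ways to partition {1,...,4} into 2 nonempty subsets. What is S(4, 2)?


Using the explicit formula S(n,k) = (1/k!) sum_{j=0}^{k} (-1)^(k-j) C(k,j) j^n:
S(4, 2) = 7
Equivalently, S(n,k) is n! times the coefficient of x^n in the EGF (e^x - 1)^k / k!.

7


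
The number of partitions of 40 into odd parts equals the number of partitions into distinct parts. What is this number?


Computing partitions of 40 into odd parts (1, 3, 5, ...):
Using the generating function prod_{k>=0} 1/(1-x^(2k+1)),
the count is 1113

1113


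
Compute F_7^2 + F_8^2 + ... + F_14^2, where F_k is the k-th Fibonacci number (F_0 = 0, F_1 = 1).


There is a standard identity sum_{k=0}^{N} F_k^2 = F_N * F_{N+1} (proved inductively from the telescoping relation F_k^2 = F_k F_{k+1} - F_{k-1} F_k). Then
sum_{k=7}^{14} F_k^2 = F_14 F_15 - F_6 F_7.
Computing: F_14 = 377, F_15 = 610, F_6 = 8, F_7 = 13.
Sum = 377 * 610 - 8 * 13 = 229866.

229866


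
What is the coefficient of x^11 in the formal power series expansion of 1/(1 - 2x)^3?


The general identity 1/(1 - c x)^r = sum_{k>=0} c^k C(k + r - 1, r - 1) x^k follows by substituting y = c x into 1/(1 - y)^r = sum_{k>=0} C(k + r - 1, r - 1) y^k.
For c = 2, r = 3, k = 11:
2^11 * C(13, 2) = 2048 * 78 = 159744.

159744


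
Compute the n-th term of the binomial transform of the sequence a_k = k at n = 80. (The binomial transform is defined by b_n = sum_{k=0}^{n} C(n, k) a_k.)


With a_k = k, b_n = sum_{k=0}^{n} C(n, k) k. Using k * C(n, k) = n * C(n-1, k-1) gives b_n = n * sum_{k>=1} C(n-1, k-1) = n * 2^(n-1).
For n = 80: 80 * 2^79 = 80 * 604462909807314587353088 = 48357032784585166988247040.

48357032784585166988247040


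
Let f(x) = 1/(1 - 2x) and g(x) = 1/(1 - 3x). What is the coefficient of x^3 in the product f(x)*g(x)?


The coefficient of x^n in f*g is the Cauchy product: sum_{k=0}^{n} a^k * b^(n-k).
With a=2, b=3, n=3:
sum_{k=0}^{3} 2^k * 3^(3-k)
= 65

65


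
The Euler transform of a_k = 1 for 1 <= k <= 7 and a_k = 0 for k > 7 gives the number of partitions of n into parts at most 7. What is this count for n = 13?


Partitions of 13 into parts at most 7:
Using generating function (1-x)^(-1)(1-x^2)^(-1)...(1-x^7)^(-1),
the coefficient of x^13 = 82

82


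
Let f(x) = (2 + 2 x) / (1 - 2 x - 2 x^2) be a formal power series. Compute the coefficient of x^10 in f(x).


Write f(x) = sum_{k>=0} a_k x^k. Multiplying both sides by 1 - 2 x - 2 x^2 gives
(1 - 2 x - 2 x^2) sum_{k>=0} a_k x^k = 2 + 2 x.
Matching coefficients:
 x^0: a_0 = 2
 x^1: a_1 - 2 a_0 = 2  =>  a_1 = 2*2 + 2 = 6
 x^k (k >= 2): a_k = 2 a_{k-1} + 2 a_{k-2}.
Iterating: a_2 = 16, a_3 = 44, a_4 = 120, a_5 = 328, a_6 = 896, a_7 = 2448, a_8 = 6688, a_9 = 18272, a_10 = 49920.
So the coefficient of x^10 is 49920.

49920


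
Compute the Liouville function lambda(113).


The Liouville function is lambda(k) = (-1)^Omega(k), where Omega(k) counts the prime factors of k with multiplicity.
Factoring: 113 = 113, so Omega(113) = 1.
lambda(113) = (-1)^1 = -1.

-1
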